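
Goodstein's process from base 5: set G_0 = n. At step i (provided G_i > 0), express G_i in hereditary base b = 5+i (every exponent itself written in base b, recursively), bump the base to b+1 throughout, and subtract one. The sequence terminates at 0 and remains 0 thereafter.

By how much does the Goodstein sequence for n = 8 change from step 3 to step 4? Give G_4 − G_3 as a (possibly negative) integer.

0

G_0=8  [base 5] 5 + 3  →[5↦6]→  6 + 3 = 9  −1 ⇒ G_1=8
G_1=8  [base 6] 6 + 2  →[6↦7]→  7 + 2 = 9  −1 ⇒ G_2=8
G_2=8  [base 7] 7 + 1  →[7↦8]→  8 + 1 = 9  −1 ⇒ G_3=8
G_3=8  [base 8] 8  →[8↦9]→  9 = 9  −1 ⇒ G_4=8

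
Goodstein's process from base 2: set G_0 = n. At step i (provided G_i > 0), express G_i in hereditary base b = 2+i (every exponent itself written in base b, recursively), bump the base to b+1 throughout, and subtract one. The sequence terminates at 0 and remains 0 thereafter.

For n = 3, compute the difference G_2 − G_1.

[0] 3 ≡ 2 + 1 (base 2). Lift 3: 4. −1: 3.
[1] 3 ≡ 3 (base 3). Lift 4: 4. −1: 3.

0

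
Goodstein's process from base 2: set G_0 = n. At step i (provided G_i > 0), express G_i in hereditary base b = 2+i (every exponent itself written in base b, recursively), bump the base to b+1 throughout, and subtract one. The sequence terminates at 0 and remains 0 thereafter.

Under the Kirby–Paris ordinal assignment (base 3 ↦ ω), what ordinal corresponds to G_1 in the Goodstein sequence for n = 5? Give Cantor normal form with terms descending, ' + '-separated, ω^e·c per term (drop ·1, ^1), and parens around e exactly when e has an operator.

ω^ω

G_0=5  [base 2] 2^2 + 1  →[2↦3]→  3^3 + 1 = 28  −1 ⇒ G_1=27
G_1=27  [base 3] 3^3  →[3↦4]→  4^4 = 256  −1 ⇒ G_2=255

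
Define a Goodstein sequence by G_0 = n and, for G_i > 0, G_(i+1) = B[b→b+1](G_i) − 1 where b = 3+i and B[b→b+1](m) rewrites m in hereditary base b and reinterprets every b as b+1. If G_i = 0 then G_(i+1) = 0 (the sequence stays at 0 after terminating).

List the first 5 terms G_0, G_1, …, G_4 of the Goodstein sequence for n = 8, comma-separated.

8 —HB3→ 2·3 + 2 —bump→ 2·4 + 2 = 10 —(−1)→ 9
9 —HB4→ 2·4 + 1 —bump→ 2·5 + 1 = 11 —(−1)→ 10
10 —HB5→ 2·5 —bump→ 2·6 = 12 —(−1)→ 11
11 —HB6→ 6 + 5 —bump→ 7 + 5 = 12 —(−1)→ 11

8, 9, 10, 11, 11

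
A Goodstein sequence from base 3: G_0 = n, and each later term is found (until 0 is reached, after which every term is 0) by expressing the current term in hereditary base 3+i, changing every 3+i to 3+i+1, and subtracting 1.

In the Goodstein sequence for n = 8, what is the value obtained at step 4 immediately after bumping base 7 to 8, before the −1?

12

(0) 8|_3 = 2·3 + 2 ↦ 2·4 + 2|_4 = 10 ⇒ 9
(1) 9|_4 = 2·4 + 1 ↦ 2·5 + 1|_5 = 11 ⇒ 10
(2) 10|_5 = 2·5 ↦ 2·6|_6 = 12 ⇒ 11
(3) 11|_6 = 6 + 5 ↦ 7 + 5|_7 = 12 ⇒ 11
(4) 11|_7 = 7 + 4 ↦ 8 + 4|_8 = 12 ⇒ 11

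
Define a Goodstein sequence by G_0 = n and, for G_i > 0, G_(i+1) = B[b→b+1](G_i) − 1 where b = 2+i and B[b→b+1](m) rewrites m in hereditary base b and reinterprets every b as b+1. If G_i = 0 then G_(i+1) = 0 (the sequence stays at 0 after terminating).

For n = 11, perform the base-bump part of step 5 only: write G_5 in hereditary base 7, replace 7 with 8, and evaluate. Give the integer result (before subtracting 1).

i=0: 11 = 2^(2 + 1) + 2 + 1 (b=2); 2→3: 3^(3 + 1) + 3 + 1 = 85; 85−1 = 84
i=1: 84 = 3^(3 + 1) + 3 (b=3); 3→4: 4^(4 + 1) + 4 = 1028; 1028−1 = 1027
i=2: 1027 = 4^(4 + 1) + 3 (b=4); 4→5: 5^(5 + 1) + 3 = 15628; 15628−1 = 15627
i=3: 15627 = 5^(5 + 1) + 2 (b=5); 5→6: 6^(6 + 1) + 2 = 279938; 279938−1 = 279937
i=4: 279937 = 6^(6 + 1) + 1 (b=6); 6→7: 7^(7 + 1) + 1 = 5764802; 5764802−1 = 5764801
i=5: 5764801 = 7^(7 + 1) (b=7); 7→8: 8^(8 + 1) = 134217728; 134217728−1 = 134217727

134217728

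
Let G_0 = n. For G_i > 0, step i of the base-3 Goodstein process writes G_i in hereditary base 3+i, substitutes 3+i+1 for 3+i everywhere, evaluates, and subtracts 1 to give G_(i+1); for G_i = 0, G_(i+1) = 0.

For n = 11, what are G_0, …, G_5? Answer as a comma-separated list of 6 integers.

step 0: 11 = 3^2 + 2; sub 4 for 3: 4^2 + 2; = 18; G_1 = 18−1 = 17
step 1: 17 = 4^2 + 1; sub 5 for 4: 5^2 + 1; = 26; G_2 = 26−1 = 25
step 2: 25 = 5^2; sub 6 for 5: 6^2; = 36; G_3 = 36−1 = 35
step 3: 35 = 5·6 + 5; sub 7 for 6: 5·7 + 5; = 40; G_4 = 40−1 = 39
step 4: 39 = 5·7 + 4; sub 8 for 7: 5·8 + 4; = 44; G_5 = 44−1 = 43

11, 17, 25, 35, 39, 43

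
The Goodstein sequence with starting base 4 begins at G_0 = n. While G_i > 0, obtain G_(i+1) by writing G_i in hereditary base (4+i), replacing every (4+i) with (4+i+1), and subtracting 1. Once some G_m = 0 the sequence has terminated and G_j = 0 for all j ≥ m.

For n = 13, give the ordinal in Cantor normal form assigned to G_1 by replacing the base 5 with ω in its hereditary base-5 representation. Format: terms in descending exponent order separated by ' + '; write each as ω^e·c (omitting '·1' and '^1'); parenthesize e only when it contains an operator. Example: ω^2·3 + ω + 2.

step 0: 13 = 3·4 + 1; sub 5 for 4: 3·5 + 1; = 16; G_1 = 16−1 = 15
step 1: 15 = 3·5; sub 6 for 5: 3·6; = 18; G_2 = 18−1 = 17

ω·3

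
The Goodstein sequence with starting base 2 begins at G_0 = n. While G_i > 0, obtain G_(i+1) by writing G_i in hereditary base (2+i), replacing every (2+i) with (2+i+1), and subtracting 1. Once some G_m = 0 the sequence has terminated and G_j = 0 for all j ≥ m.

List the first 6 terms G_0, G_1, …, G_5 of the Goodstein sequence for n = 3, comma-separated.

G_0=3  [base 2] 2 + 1  →[2↦3]→  3 + 1 = 4  −1 ⇒ G_1=3
G_1=3  [base 3] 3  →[3↦4]→  4 = 4  −1 ⇒ G_2=3
G_2=3  [base 4] 3  →[4↦5]→  3 = 3  −1 ⇒ G_3=2
G_3=2  [base 5] 2  →[5↦6]→  2 = 2  −1 ⇒ G_4=1
G_4=1  [base 6] 1  →[6↦7]→  1 = 1  −1 ⇒ G_5=0

3, 3, 3, 2, 1, 0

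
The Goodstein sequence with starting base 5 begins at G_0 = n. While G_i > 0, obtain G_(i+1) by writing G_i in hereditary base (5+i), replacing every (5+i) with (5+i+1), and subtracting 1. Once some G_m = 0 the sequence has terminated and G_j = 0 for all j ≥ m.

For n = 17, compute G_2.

(0) 17|_5 = 3·5 + 2 ↦ 3·6 + 2|_6 = 20 ⇒ 19
(1) 19|_6 = 3·6 + 1 ↦ 3·7 + 1|_7 = 22 ⇒ 21
(2) 21|_7 = 3·7 ↦ 3·8|_8 = 24 ⇒ 23

21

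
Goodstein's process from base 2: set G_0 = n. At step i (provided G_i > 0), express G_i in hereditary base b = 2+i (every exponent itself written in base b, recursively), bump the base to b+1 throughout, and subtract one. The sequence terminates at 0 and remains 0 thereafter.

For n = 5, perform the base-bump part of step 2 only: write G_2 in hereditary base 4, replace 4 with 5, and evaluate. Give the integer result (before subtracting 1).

(0) 5|_2 = 2^2 + 1 ↦ 3^3 + 1|_3 = 28 ⇒ 27
(1) 27|_3 = 3^3 ↦ 4^4|_4 = 256 ⇒ 255

468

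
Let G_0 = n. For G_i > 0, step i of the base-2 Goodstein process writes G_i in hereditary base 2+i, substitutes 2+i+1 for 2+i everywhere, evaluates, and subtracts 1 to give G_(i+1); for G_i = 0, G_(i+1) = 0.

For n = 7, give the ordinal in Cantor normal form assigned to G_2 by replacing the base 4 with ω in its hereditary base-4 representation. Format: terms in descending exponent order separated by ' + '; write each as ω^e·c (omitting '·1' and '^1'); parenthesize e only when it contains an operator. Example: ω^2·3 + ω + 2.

7 —HB2→ 2^2 + 2 + 1 —bump→ 3^3 + 3 + 1 = 31 —(−1)→ 30
30 —HB3→ 3^3 + 3 —bump→ 4^4 + 4 = 260 —(−1)→ 259
259 —HB4→ 4^4 + 3 —bump→ 5^5 + 3 = 3128 —(−1)→ 3127

ω^ω + 3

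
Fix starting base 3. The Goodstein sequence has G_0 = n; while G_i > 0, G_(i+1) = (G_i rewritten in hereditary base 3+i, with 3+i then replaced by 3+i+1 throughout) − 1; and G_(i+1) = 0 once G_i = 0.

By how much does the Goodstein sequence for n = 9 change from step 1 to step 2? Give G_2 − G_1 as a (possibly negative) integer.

2

G_0=9  [base 3] 3^2  →[3↦4]→  4^2 = 16  −1 ⇒ G_1=15
G_1=15  [base 4] 3·4 + 3  →[4↦5]→  3·5 + 3 = 18  −1 ⇒ G_2=17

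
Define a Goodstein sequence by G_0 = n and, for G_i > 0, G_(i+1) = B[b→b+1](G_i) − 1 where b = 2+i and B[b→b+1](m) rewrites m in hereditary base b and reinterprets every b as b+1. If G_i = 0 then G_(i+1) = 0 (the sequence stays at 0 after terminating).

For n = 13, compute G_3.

16092

G_0=13  [base 2] 2^(2 + 1) + 2^2 + 1  →[2↦3]→  3^(3 + 1) + 3^3 + 1 = 109  −1 ⇒ G_1=108
G_1=108  [base 3] 3^(3 + 1) + 3^3  →[3↦4]→  4^(4 + 1) + 4^4 = 1280  −1 ⇒ G_2=1279
G_2=1279  [base 4] 4^(4 + 1) + 3·4^3 + 3·4^2 + 3·4 + 3  →[4↦5]→  5^(5 + 1) + 3·5^3 + 3·5^2 + 3·5 + 3 = 16093  −1 ⇒ G_3=16092
G_3=16092  [base 5] 5^(5 + 1) + 3·5^3 + 3·5^2 + 3·5 + 2  →[5↦6]→  6^(6 + 1) + 3·6^3 + 3·6^2 + 3·6 + 2 = 280712  −1 ⇒ G_4=280711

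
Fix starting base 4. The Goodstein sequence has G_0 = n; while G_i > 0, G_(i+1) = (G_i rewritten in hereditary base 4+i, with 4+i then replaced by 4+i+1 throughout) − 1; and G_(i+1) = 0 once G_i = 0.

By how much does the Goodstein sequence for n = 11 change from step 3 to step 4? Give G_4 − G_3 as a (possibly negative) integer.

G_0 = 11. HB_4(11) = 2·4 + 3. Bump = 13. G_1 = 12.
G_1 = 12. HB_5(12) = 2·5 + 2. Bump = 14. G_2 = 13.
G_2 = 13. HB_6(13) = 2·6 + 1. Bump = 15. G_3 = 14.
G_3 = 14. HB_7(14) = 2·7. Bump = 16. G_4 = 15.

1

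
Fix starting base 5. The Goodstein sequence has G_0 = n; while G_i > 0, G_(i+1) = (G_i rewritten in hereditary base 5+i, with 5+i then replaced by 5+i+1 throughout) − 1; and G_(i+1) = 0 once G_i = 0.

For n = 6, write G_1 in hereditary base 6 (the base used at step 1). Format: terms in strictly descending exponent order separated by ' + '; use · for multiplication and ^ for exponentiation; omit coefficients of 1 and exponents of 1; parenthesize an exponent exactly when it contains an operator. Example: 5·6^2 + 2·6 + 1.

6

base 5: 6 = 5 + 1; at 6: 6 + 1 = 7; next = 6
base 6: 6 = 6; at 7: 7 = 7; next = 6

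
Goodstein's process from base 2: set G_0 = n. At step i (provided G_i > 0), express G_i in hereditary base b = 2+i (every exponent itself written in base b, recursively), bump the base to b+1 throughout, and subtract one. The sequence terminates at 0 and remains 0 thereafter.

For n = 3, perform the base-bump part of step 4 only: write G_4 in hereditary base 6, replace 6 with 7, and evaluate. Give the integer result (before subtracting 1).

base 2: 3 = 2 + 1; at 3: 3 + 1 = 4; next = 3
base 3: 3 = 3; at 4: 4 = 4; next = 3
base 4: 3 = 3; at 5: 3 = 3; next = 2
base 5: 2 = 2; at 6: 2 = 2; next = 1
base 6: 1 = 1; at 7: 1 = 1; next = 0

1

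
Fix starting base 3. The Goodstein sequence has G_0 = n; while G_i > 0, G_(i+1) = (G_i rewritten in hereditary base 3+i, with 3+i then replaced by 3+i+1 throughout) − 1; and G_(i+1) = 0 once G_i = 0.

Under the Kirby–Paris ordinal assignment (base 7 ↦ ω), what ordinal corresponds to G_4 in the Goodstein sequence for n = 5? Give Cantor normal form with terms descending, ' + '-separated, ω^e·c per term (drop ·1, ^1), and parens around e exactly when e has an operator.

G_0=5  [base 3] 3 + 2  →[3↦4]→  4 + 2 = 6  −1 ⇒ G_1=5
G_1=5  [base 4] 4 + 1  →[4↦5]→  5 + 1 = 6  −1 ⇒ G_2=5
G_2=5  [base 5] 5  →[5↦6]→  6 = 6  −1 ⇒ G_3=5
G_3=5  [base 6] 5  →[6↦7]→  5 = 5  −1 ⇒ G_4=4
G_4=4  [base 7] 4  →[7↦8]→  4 = 4  −1 ⇒ G_5=3

4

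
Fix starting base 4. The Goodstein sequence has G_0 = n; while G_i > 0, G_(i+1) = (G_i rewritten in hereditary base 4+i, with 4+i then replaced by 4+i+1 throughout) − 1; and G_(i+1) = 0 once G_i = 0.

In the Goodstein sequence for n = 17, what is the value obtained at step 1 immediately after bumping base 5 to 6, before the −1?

36

G_0 = 17. HB_4(17) = 4^2 + 1. Bump = 26. G_1 = 25.
G_1 = 25. HB_5(25) = 5^2. Bump = 36. G_2 = 35.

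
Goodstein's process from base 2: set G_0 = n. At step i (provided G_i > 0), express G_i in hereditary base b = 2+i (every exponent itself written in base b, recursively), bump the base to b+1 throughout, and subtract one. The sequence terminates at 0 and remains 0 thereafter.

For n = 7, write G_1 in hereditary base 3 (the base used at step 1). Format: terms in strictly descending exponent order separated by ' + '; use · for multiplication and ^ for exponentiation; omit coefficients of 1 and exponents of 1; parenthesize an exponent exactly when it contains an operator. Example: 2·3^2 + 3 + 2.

i=0: 7 = 2^2 + 2 + 1 (b=2); 2→3: 3^3 + 3 + 1 = 31; 31−1 = 30
i=1: 30 = 3^3 + 3 (b=3); 3→4: 4^4 + 4 = 260; 260−1 = 259

3^3 + 3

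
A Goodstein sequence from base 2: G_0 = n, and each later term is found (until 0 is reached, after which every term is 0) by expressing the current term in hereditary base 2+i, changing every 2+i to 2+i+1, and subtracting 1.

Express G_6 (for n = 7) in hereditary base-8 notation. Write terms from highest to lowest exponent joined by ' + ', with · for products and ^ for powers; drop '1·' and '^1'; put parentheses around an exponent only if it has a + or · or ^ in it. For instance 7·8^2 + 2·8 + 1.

7·8^7 + 7·8^6 + 7·8^5 + 7·8^4 + 7·8^3 + 7·8^2 + 7·8 + 7

(0) 7|_2 = 2^2 + 2 + 1 ↦ 3^3 + 3 + 1|_3 = 31 ⇒ 30
(1) 30|_3 = 3^3 + 3 ↦ 4^4 + 4|_4 = 260 ⇒ 259
(2) 259|_4 = 4^4 + 3 ↦ 5^5 + 3|_5 = 3128 ⇒ 3127
(3) 3127|_5 = 5^5 + 2 ↦ 6^6 + 2|_6 = 46658 ⇒ 46657
(4) 46657|_6 = 6^6 + 1 ↦ 7^7 + 1|_7 = 823544 ⇒ 823543
(5) 823543|_7 = 7^7 ↦ 8^8|_8 = 16777216 ⇒ 16777215
(6) 16777215|_8 = 7·8^7 + 7·8^6 + 7·8^5 + 7·8^4 + 7·8^3 + 7·8^2 + 7·8 + 7 ↦ 7·9^7 + 7·9^6 + 7·9^5 + 7·9^4 + 7·9^3 + 7·9^2 + 7·9 + 7|_9 = 37665880 ⇒ 37665879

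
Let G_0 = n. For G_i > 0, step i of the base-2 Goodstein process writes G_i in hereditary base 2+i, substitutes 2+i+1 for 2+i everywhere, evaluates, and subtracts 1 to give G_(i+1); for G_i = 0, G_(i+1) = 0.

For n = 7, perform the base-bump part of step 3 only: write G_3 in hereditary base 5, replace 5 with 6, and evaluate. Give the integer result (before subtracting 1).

i=0: 7 = 2^2 + 2 + 1 (b=2); 2→3: 3^3 + 3 + 1 = 31; 31−1 = 30
i=1: 30 = 3^3 + 3 (b=3); 3→4: 4^4 + 4 = 260; 260−1 = 259
i=2: 259 = 4^4 + 3 (b=4); 4→5: 5^5 + 3 = 3128; 3128−1 = 3127
i=3: 3127 = 5^5 + 2 (b=5); 5→6: 6^6 + 2 = 46658; 46658−1 = 46657

46658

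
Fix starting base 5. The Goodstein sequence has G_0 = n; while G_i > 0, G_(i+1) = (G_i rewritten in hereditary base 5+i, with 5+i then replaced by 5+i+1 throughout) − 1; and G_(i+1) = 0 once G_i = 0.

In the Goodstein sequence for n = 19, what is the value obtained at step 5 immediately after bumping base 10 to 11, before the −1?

(0) 19|_5 = 3·5 + 4 ↦ 3·6 + 4|_6 = 22 ⇒ 21
(1) 21|_6 = 3·6 + 3 ↦ 3·7 + 3|_7 = 24 ⇒ 23
(2) 23|_7 = 3·7 + 2 ↦ 3·8 + 2|_8 = 26 ⇒ 25
(3) 25|_8 = 3·8 + 1 ↦ 3·9 + 1|_9 = 28 ⇒ 27
(4) 27|_9 = 3·9 ↦ 3·10|_10 = 30 ⇒ 29
(5) 29|_10 = 2·10 + 9 ↦ 2·11 + 9|_11 = 31 ⇒ 30

31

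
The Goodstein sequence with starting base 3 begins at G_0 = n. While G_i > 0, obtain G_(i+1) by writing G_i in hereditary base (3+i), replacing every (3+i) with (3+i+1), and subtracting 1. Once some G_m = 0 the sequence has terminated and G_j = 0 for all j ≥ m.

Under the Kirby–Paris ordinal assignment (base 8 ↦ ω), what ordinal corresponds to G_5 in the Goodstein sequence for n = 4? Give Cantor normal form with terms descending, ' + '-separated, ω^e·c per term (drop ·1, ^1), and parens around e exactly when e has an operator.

1

(0) 4|_3 = 3 + 1 ↦ 4 + 1|_4 = 5 ⇒ 4
(1) 4|_4 = 4 ↦ 5|_5 = 5 ⇒ 4
(2) 4|_5 = 4 ↦ 4|_6 = 4 ⇒ 3
(3) 3|_6 = 3 ↦ 3|_7 = 3 ⇒ 2
(4) 2|_7 = 2 ↦ 2|_8 = 2 ⇒ 1
(5) 1|_8 = 1 ↦ 1|_9 = 1 ⇒ 0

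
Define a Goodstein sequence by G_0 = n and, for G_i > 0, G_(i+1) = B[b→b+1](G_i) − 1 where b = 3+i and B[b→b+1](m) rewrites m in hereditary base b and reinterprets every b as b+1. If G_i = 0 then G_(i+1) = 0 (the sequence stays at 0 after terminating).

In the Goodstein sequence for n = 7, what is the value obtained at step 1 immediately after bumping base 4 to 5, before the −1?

10

(0) 7|_3 = 2·3 + 1 ↦ 2·4 + 1|_4 = 9 ⇒ 8
(1) 8|_4 = 2·4 ↦ 2·5|_5 = 10 ⇒ 9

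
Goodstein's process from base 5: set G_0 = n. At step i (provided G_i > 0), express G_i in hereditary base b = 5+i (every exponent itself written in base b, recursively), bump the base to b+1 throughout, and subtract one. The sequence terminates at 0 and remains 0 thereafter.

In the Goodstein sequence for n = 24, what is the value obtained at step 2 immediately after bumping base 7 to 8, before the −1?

24 —HB5→ 4·5 + 4 —bump→ 4·6 + 4 = 28 —(−1)→ 27
27 —HB6→ 4·6 + 3 —bump→ 4·7 + 3 = 31 —(−1)→ 30
30 —HB7→ 4·7 + 2 —bump→ 4·8 + 2 = 34 —(−1)→ 33

34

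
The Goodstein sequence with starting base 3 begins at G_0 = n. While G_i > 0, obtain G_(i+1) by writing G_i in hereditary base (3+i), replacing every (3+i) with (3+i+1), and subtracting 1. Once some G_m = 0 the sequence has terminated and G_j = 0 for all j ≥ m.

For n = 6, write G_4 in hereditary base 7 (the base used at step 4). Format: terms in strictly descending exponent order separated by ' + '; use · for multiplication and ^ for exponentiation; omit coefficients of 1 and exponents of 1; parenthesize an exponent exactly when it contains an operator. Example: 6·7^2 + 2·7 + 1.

7

6 —HB3→ 2·3 —bump→ 2·4 = 8 —(−1)→ 7
7 —HB4→ 4 + 3 —bump→ 5 + 3 = 8 —(−1)→ 7
7 —HB5→ 5 + 2 —bump→ 6 + 2 = 8 —(−1)→ 7
7 —HB6→ 6 + 1 —bump→ 7 + 1 = 8 —(−1)→ 7
7 —HB7→ 7 —bump→ 8 = 8 —(−1)→ 7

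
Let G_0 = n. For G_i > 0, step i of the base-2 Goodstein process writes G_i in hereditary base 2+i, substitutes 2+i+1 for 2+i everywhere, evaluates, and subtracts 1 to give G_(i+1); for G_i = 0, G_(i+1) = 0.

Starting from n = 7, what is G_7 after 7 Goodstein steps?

G_0 = 7. HB_2(7) = 2^2 + 2 + 1. Bump = 31. G_1 = 30.
G_1 = 30. HB_3(30) = 3^3 + 3. Bump = 260. G_2 = 259.
G_2 = 259. HB_4(259) = 4^4 + 3. Bump = 3128. G_3 = 3127.
G_3 = 3127. HB_5(3127) = 5^5 + 2. Bump = 46658. G_4 = 46657.
G_4 = 46657. HB_6(46657) = 6^6 + 1. Bump = 823544. G_5 = 823543.
G_5 = 823543. HB_7(823543) = 7^7. Bump = 16777216. G_6 = 16777215.
G_6 = 16777215. HB_8(16777215) = 7·8^7 + 7·8^6 + 7·8^5 + 7·8^4 + 7·8^3 + 7·8^2 + 7·8 + 7. Bump = 37665880. G_7 = 37665879.

37665879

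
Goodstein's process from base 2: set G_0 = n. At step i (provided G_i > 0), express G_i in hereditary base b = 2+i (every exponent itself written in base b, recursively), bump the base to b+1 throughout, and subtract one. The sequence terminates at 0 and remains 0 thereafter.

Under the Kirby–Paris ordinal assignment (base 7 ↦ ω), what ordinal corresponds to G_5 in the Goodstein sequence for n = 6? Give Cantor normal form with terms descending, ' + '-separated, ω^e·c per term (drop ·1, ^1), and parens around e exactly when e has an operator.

ω^5·5 + ω^4·5 + ω^3·5 + ω^2·5 + ω·5 + 4

step 0: 6 = 2^2 + 2; sub 3 for 2: 3^3 + 3; = 30; G_1 = 30−1 = 29
step 1: 29 = 3^3 + 2; sub 4 for 3: 4^4 + 2; = 258; G_2 = 258−1 = 257
step 2: 257 = 4^4 + 1; sub 5 for 4: 5^5 + 1; = 3126; G_3 = 3126−1 = 3125
step 3: 3125 = 5^5; sub 6 for 5: 6^6; = 46656; G_4 = 46656−1 = 46655
step 4: 46655 = 5·6^5 + 5·6^4 + 5·6^3 + 5·6^2 + 5·6 + 5; sub 7 for 6: 5·7^5 + 5·7^4 + 5·7^3 + 5·7^2 + 5·7 + 5; = 98040; G_5 = 98040−1 = 98039
step 5: 98039 = 5·7^5 + 5·7^4 + 5·7^3 + 5·7^2 + 5·7 + 4; sub 8 for 7: 5·8^5 + 5·8^4 + 5·8^3 + 5·8^2 + 5·8 + 4; = 187244; G_6 = 187244−1 = 187243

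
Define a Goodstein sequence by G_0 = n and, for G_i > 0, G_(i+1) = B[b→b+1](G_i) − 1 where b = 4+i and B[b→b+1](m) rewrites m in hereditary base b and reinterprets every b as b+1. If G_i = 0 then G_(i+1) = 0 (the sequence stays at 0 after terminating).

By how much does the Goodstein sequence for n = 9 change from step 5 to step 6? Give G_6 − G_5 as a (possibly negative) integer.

G_0 = 9. HB_4(9) = 2·4 + 1. Bump = 11. G_1 = 10.
G_1 = 10. HB_5(10) = 2·5. Bump = 12. G_2 = 11.
G_2 = 11. HB_6(11) = 6 + 5. Bump = 12. G_3 = 11.
G_3 = 11. HB_7(11) = 7 + 4. Bump = 12. G_4 = 11.
G_4 = 11. HB_8(11) = 8 + 3. Bump = 12. G_5 = 11.
G_5 = 11. HB_9(11) = 9 + 2. Bump = 12. G_6 = 11.

0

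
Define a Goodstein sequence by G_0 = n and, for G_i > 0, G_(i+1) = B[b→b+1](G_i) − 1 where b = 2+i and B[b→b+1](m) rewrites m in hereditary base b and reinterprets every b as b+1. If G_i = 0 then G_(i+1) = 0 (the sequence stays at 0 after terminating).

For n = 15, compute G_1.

111

step 0: 15 = 2^(2 + 1) + 2^2 + 2 + 1; sub 3 for 2: 3^(3 + 1) + 3^3 + 3 + 1; = 112; G_1 = 112−1 = 111
step 1: 111 = 3^(3 + 1) + 3^3 + 3; sub 4 for 3: 4^(4 + 1) + 4^4 + 4; = 1284; G_2 = 1284−1 = 1283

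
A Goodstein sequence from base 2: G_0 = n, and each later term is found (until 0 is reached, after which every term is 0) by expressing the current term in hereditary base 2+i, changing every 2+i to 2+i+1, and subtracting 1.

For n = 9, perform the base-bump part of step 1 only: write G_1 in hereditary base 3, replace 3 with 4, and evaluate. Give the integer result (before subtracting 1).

1024

step 0: 9 = 2^(2 + 1) + 1; sub 3 for 2: 3^(3 + 1) + 1; = 82; G_1 = 82−1 = 81
step 1: 81 = 3^(3 + 1); sub 4 for 3: 4^(4 + 1); = 1024; G_2 = 1024−1 = 1023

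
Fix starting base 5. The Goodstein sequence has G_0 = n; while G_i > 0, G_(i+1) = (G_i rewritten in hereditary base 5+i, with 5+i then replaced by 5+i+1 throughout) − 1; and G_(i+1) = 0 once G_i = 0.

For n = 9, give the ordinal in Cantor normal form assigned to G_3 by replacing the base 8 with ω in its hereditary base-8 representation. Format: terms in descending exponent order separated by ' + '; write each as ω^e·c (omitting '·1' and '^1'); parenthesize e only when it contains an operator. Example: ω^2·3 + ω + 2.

ω + 1

i=0: 9 = 5 + 4 (b=5); 5→6: 6 + 4 = 10; 10−1 = 9
i=1: 9 = 6 + 3 (b=6); 6→7: 7 + 3 = 10; 10−1 = 9
i=2: 9 = 7 + 2 (b=7); 7→8: 8 + 2 = 10; 10−1 = 9
i=3: 9 = 8 + 1 (b=8); 8→9: 9 + 1 = 10; 10−1 = 9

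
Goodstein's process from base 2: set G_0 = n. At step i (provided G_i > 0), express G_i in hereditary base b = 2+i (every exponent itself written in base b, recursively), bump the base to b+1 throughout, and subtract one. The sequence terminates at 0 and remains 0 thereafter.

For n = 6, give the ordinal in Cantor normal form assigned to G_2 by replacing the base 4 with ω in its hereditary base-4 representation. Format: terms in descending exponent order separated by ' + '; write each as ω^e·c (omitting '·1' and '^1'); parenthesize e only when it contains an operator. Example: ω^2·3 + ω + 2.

6 —HB2→ 2^2 + 2 —bump→ 3^3 + 3 = 30 —(−1)→ 29
29 —HB3→ 3^3 + 2 —bump→ 4^4 + 2 = 258 —(−1)→ 257

ω^ω + 1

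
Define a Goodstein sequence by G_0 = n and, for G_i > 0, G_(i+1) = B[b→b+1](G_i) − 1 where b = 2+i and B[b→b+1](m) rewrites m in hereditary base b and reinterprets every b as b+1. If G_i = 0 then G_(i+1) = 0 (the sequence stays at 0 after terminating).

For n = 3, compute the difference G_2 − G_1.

3 —HB2→ 2 + 1 —bump→ 3 + 1 = 4 —(−1)→ 3
3 —HB3→ 3 —bump→ 4 = 4 —(−1)→ 3

0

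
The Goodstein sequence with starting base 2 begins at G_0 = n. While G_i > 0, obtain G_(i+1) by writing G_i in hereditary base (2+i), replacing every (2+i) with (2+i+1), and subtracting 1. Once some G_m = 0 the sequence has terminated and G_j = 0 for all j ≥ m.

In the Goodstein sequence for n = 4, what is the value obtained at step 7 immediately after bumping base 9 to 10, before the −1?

step 0: 4 = 2^2; sub 3 for 2: 3^3; = 27; G_1 = 27−1 = 26
step 1: 26 = 2·3^2 + 2·3 + 2; sub 4 for 3: 2·4^2 + 2·4 + 2; = 42; G_2 = 42−1 = 41
step 2: 41 = 2·4^2 + 2·4 + 1; sub 5 for 4: 2·5^2 + 2·5 + 1; = 61; G_3 = 61−1 = 60
step 3: 60 = 2·5^2 + 2·5; sub 6 for 5: 2·6^2 + 2·6; = 84; G_4 = 84−1 = 83
step 4: 83 = 2·6^2 + 6 + 5; sub 7 for 6: 2·7^2 + 7 + 5; = 110; G_5 = 110−1 = 109
step 5: 109 = 2·7^2 + 7 + 4; sub 8 for 7: 2·8^2 + 8 + 4; = 140; G_6 = 140−1 = 139
step 6: 139 = 2·8^2 + 8 + 3; sub 9 for 8: 2·9^2 + 9 + 3; = 174; G_7 = 174−1 = 173
step 7: 173 = 2·9^2 + 9 + 2; sub 10 for 9: 2·10^2 + 10 + 2; = 212; G_8 = 212−1 = 211

212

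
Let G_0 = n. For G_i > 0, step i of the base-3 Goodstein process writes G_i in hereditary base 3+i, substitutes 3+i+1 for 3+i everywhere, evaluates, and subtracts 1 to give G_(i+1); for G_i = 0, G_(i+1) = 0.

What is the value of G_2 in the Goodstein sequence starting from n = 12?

step 0: 12 = 3^2 + 3; sub 4 for 3: 4^2 + 4; = 20; G_1 = 20−1 = 19
step 1: 19 = 4^2 + 3; sub 5 for 4: 5^2 + 3; = 28; G_2 = 28−1 = 27

27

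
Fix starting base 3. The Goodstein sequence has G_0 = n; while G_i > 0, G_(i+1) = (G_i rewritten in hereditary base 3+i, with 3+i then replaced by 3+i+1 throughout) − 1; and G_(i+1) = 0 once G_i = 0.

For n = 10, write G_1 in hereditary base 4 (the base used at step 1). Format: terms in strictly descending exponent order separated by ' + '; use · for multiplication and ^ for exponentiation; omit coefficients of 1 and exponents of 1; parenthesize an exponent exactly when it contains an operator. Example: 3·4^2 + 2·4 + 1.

4^2

(0) 10|_3 = 3^2 + 1 ↦ 4^2 + 1|_4 = 17 ⇒ 16
(1) 16|_4 = 4^2 ↦ 5^2|_5 = 25 ⇒ 24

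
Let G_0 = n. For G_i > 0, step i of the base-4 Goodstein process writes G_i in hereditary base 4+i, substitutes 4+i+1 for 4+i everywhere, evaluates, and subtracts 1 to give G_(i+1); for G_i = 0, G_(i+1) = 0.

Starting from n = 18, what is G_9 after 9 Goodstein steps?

(0) 18|_4 = 4^2 + 2 ↦ 5^2 + 2|_5 = 27 ⇒ 26
(1) 26|_5 = 5^2 + 1 ↦ 6^2 + 1|_6 = 37 ⇒ 36
(2) 36|_6 = 6^2 ↦ 7^2|_7 = 49 ⇒ 48
(3) 48|_7 = 6·7 + 6 ↦ 6·8 + 6|_8 = 54 ⇒ 53
(4) 53|_8 = 6·8 + 5 ↦ 6·9 + 5|_9 = 59 ⇒ 58
(5) 58|_9 = 6·9 + 4 ↦ 6·10 + 4|_10 = 64 ⇒ 63
(6) 63|_10 = 6·10 + 3 ↦ 6·11 + 3|_11 = 69 ⇒ 68
(7) 68|_11 = 6·11 + 2 ↦ 6·12 + 2|_12 = 74 ⇒ 73
(8) 73|_12 = 6·12 + 1 ↦ 6·13 + 1|_13 = 79 ⇒ 78

78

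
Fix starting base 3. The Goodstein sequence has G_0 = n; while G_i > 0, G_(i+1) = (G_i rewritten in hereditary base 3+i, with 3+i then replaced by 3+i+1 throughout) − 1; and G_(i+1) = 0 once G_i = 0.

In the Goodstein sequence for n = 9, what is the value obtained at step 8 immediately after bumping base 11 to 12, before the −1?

28

9 —HB3→ 3^2 —bump→ 4^2 = 16 —(−1)→ 15
15 —HB4→ 3·4 + 3 —bump→ 3·5 + 3 = 18 —(−1)→ 17
17 —HB5→ 3·5 + 2 —bump→ 3·6 + 2 = 20 —(−1)→ 19
19 —HB6→ 3·6 + 1 —bump→ 3·7 + 1 = 22 —(−1)→ 21
21 —HB7→ 3·7 —bump→ 3·8 = 24 —(−1)→ 23
23 —HB8→ 2·8 + 7 —bump→ 2·9 + 7 = 25 —(−1)→ 24
24 —HB9→ 2·9 + 6 —bump→ 2·10 + 6 = 26 —(−1)→ 25
25 —HB10→ 2·10 + 5 —bump→ 2·11 + 5 = 27 —(−1)→ 26
26 —HB11→ 2·11 + 4 —bump→ 2·12 + 4 = 28 —(−1)→ 27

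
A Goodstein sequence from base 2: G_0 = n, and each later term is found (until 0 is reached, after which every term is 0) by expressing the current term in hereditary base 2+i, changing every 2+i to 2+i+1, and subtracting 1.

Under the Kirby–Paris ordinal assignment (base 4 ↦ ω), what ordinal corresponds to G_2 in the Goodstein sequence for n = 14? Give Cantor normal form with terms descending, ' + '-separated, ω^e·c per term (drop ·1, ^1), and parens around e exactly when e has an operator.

ω^(ω + 1) + ω^ω + 1

[0] 14 ≡ 2^(2 + 1) + 2^2 + 2 (base 2). Lift 3: 111. −1: 110.
[1] 110 ≡ 3^(3 + 1) + 3^3 + 2 (base 3). Lift 4: 1282. −1: 1281.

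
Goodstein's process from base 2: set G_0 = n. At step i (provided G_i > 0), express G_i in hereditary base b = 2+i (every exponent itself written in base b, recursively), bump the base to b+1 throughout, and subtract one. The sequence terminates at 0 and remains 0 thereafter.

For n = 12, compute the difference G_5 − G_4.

(0) 12|_2 = 2^(2 + 1) + 2^2 ↦ 3^(3 + 1) + 3^3|_3 = 108 ⇒ 107
(1) 107|_3 = 3^(3 + 1) + 2·3^2 + 2·3 + 2 ↦ 4^(4 + 1) + 2·4^2 + 2·4 + 2|_4 = 1066 ⇒ 1065
(2) 1065|_4 = 4^(4 + 1) + 2·4^2 + 2·4 + 1 ↦ 5^(5 + 1) + 2·5^2 + 2·5 + 1|_5 = 15686 ⇒ 15685
(3) 15685|_5 = 5^(5 + 1) + 2·5^2 + 2·5 ↦ 6^(6 + 1) + 2·6^2 + 2·6|_6 = 280020 ⇒ 280019
(4) 280019|_6 = 6^(6 + 1) + 2·6^2 + 6 + 5 ↦ 7^(7 + 1) + 2·7^2 + 7 + 5|_7 = 5764911 ⇒ 5764910

5484891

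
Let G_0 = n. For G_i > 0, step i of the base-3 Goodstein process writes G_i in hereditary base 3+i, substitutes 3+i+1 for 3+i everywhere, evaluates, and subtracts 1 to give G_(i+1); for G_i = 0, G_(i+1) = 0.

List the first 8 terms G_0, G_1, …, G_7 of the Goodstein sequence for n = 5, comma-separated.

5, 5, 5, 5, 4, 3, 2, 1

(0) 5|_3 = 3 + 2 ↦ 4 + 2|_4 = 6 ⇒ 5
(1) 5|_4 = 4 + 1 ↦ 5 + 1|_5 = 6 ⇒ 5
(2) 5|_5 = 5 ↦ 6|_6 = 6 ⇒ 5
(3) 5|_6 = 5 ↦ 5|_7 = 5 ⇒ 4
(4) 4|_7 = 4 ↦ 4|_8 = 4 ⇒ 3
(5) 3|_8 = 3 ↦ 3|_9 = 3 ⇒ 2
(6) 2|_9 = 2 ↦ 2|_10 = 2 ⇒ 1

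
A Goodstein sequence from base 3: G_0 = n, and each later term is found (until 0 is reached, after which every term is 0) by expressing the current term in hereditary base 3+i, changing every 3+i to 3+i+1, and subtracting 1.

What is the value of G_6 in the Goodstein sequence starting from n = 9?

i=0: 9 = 3^2 (b=3); 3→4: 4^2 = 16; 16−1 = 15
i=1: 15 = 3·4 + 3 (b=4); 4→5: 3·5 + 3 = 18; 18−1 = 17
i=2: 17 = 3·5 + 2 (b=5); 5→6: 3·6 + 2 = 20; 20−1 = 19
i=3: 19 = 3·6 + 1 (b=6); 6→7: 3·7 + 1 = 22; 22−1 = 21
i=4: 21 = 3·7 (b=7); 7→8: 3·8 = 24; 24−1 = 23
i=5: 23 = 2·8 + 7 (b=8); 8→9: 2·9 + 7 = 25; 25−1 = 24

24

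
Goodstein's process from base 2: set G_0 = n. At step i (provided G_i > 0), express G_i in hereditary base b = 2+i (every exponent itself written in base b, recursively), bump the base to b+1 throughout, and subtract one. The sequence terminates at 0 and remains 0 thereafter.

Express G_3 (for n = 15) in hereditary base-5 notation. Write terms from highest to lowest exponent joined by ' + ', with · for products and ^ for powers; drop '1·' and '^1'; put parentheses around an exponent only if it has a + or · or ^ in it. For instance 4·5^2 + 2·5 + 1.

5^(5 + 1) + 5^5 + 2

(0) 15|_2 = 2^(2 + 1) + 2^2 + 2 + 1 ↦ 3^(3 + 1) + 3^3 + 3 + 1|_3 = 112 ⇒ 111
(1) 111|_3 = 3^(3 + 1) + 3^3 + 3 ↦ 4^(4 + 1) + 4^4 + 4|_4 = 1284 ⇒ 1283
(2) 1283|_4 = 4^(4 + 1) + 4^4 + 3 ↦ 5^(5 + 1) + 5^5 + 3|_5 = 18753 ⇒ 18752
(3) 18752|_5 = 5^(5 + 1) + 5^5 + 2 ↦ 6^(6 + 1) + 6^6 + 2|_6 = 326594 ⇒ 326593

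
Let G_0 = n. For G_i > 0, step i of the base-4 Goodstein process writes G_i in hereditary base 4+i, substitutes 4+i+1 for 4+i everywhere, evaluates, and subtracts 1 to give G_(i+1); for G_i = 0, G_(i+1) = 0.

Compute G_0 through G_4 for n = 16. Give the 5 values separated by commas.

16, 24, 27, 30, 33

(0) 16|_4 = 4^2 ↦ 5^2|_5 = 25 ⇒ 24
(1) 24|_5 = 4·5 + 4 ↦ 4·6 + 4|_6 = 28 ⇒ 27
(2) 27|_6 = 4·6 + 3 ↦ 4·7 + 3|_7 = 31 ⇒ 30
(3) 30|_7 = 4·7 + 2 ↦ 4·8 + 2|_8 = 34 ⇒ 33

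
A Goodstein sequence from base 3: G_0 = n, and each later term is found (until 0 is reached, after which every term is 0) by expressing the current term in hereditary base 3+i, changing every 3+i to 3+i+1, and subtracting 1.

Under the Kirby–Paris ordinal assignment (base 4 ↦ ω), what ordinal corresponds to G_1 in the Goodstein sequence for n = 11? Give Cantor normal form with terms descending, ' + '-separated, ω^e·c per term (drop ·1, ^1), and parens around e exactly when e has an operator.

(0) 11|_3 = 3^2 + 2 ↦ 4^2 + 2|_4 = 18 ⇒ 17
(1) 17|_4 = 4^2 + 1 ↦ 5^2 + 1|_5 = 26 ⇒ 25

ω^2 + 1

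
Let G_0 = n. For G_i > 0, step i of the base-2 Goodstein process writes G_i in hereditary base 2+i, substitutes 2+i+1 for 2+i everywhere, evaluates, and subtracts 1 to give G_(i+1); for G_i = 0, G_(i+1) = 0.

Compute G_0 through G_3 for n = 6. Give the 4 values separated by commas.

(0) 6|_2 = 2^2 + 2 ↦ 3^3 + 3|_3 = 30 ⇒ 29
(1) 29|_3 = 3^3 + 2 ↦ 4^4 + 2|_4 = 258 ⇒ 257
(2) 257|_4 = 4^4 + 1 ↦ 5^5 + 1|_5 = 3126 ⇒ 3125

6, 29, 257, 3125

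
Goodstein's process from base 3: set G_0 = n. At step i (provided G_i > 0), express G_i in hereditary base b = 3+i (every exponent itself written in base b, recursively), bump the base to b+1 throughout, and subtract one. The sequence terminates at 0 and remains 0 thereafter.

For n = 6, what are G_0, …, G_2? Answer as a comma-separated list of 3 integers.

6, 7, 7

G_0 = 6. HB_3(6) = 2·3. Bump = 8. G_1 = 7.
G_1 = 7. HB_4(7) = 4 + 3. Bump = 8. G_2 = 7.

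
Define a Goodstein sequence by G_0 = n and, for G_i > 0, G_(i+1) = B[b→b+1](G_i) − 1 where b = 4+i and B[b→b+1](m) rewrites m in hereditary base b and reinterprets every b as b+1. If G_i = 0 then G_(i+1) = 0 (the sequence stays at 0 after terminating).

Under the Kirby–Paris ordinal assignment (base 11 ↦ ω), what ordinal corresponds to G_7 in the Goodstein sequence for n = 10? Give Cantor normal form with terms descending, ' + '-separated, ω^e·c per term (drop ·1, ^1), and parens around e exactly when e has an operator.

ω + 2

[0] 10 ≡ 2·4 + 2 (base 4). Lift 5: 12. −1: 11.
[1] 11 ≡ 2·5 + 1 (base 5). Lift 6: 13. −1: 12.
[2] 12 ≡ 2·6 (base 6). Lift 7: 14. −1: 13.
[3] 13 ≡ 7 + 6 (base 7). Lift 8: 14. −1: 13.
[4] 13 ≡ 8 + 5 (base 8). Lift 9: 14. −1: 13.
[5] 13 ≡ 9 + 4 (base 9). Lift 10: 14. −1: 13.
[6] 13 ≡ 10 + 3 (base 10). Lift 11: 14. −1: 13.
[7] 13 ≡ 11 + 2 (base 11). Lift 12: 14. −1: 13.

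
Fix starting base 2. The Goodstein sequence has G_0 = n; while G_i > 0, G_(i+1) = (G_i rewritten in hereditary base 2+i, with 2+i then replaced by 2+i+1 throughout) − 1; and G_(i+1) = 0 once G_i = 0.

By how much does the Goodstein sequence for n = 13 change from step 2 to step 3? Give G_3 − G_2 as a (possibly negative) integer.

i=0: 13 = 2^(2 + 1) + 2^2 + 1 (b=2); 2→3: 3^(3 + 1) + 3^3 + 1 = 109; 109−1 = 108
i=1: 108 = 3^(3 + 1) + 3^3 (b=3); 3→4: 4^(4 + 1) + 4^4 = 1280; 1280−1 = 1279
i=2: 1279 = 4^(4 + 1) + 3·4^3 + 3·4^2 + 3·4 + 3 (b=4); 4→5: 5^(5 + 1) + 3·5^3 + 3·5^2 + 3·5 + 3 = 16093; 16093−1 = 16092

14813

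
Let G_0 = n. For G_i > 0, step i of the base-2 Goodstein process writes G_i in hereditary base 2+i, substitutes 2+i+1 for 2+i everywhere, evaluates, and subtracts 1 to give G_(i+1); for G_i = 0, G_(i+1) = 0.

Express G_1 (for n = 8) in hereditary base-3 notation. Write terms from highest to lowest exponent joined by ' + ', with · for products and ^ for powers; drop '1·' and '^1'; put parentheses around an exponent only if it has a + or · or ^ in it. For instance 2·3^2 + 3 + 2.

i=0: 8 = 2^(2 + 1) (b=2); 2→3: 3^(3 + 1) = 81; 81−1 = 80
i=1: 80 = 2·3^3 + 2·3^2 + 2·3 + 2 (b=3); 3→4: 2·4^4 + 2·4^2 + 2·4 + 2 = 554; 554−1 = 553

2·3^3 + 2·3^2 + 2·3 + 2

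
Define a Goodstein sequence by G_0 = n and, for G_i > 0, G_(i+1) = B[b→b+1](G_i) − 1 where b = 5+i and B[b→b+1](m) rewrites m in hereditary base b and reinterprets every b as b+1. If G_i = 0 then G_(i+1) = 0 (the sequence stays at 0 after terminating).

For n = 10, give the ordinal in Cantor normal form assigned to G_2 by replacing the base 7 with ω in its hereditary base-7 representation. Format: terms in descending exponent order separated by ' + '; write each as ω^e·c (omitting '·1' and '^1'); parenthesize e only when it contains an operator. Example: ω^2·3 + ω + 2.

10 —HB5→ 2·5 —bump→ 2·6 = 12 —(−1)→ 11
11 —HB6→ 6 + 5 —bump→ 7 + 5 = 12 —(−1)→ 11

ω + 4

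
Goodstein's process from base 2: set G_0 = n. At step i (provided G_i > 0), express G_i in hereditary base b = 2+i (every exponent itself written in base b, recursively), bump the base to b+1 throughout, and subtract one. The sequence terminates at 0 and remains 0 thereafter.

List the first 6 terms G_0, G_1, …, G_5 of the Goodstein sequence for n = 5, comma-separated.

5, 27, 255, 467, 775, 1197

(0) 5|_2 = 2^2 + 1 ↦ 3^3 + 1|_3 = 28 ⇒ 27
(1) 27|_3 = 3^3 ↦ 4^4|_4 = 256 ⇒ 255
(2) 255|_4 = 3·4^3 + 3·4^2 + 3·4 + 3 ↦ 3·5^3 + 3·5^2 + 3·5 + 3|_5 = 468 ⇒ 467
(3) 467|_5 = 3·5^3 + 3·5^2 + 3·5 + 2 ↦ 3·6^3 + 3·6^2 + 3·6 + 2|_6 = 776 ⇒ 775
(4) 775|_6 = 3·6^3 + 3·6^2 + 3·6 + 1 ↦ 3·7^3 + 3·7^2 + 3·7 + 1|_7 = 1198 ⇒ 1197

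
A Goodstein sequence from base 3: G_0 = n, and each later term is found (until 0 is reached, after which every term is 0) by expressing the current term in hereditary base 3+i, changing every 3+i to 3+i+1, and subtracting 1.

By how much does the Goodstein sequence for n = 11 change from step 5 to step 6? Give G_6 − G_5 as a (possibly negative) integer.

(0) 11|_3 = 3^2 + 2 ↦ 4^2 + 2|_4 = 18 ⇒ 17
(1) 17|_4 = 4^2 + 1 ↦ 5^2 + 1|_5 = 26 ⇒ 25
(2) 25|_5 = 5^2 ↦ 6^2|_6 = 36 ⇒ 35
(3) 35|_6 = 5·6 + 5 ↦ 5·7 + 5|_7 = 40 ⇒ 39
(4) 39|_7 = 5·7 + 4 ↦ 5·8 + 4|_8 = 44 ⇒ 43
(5) 43|_8 = 5·8 + 3 ↦ 5·9 + 3|_9 = 48 ⇒ 47

4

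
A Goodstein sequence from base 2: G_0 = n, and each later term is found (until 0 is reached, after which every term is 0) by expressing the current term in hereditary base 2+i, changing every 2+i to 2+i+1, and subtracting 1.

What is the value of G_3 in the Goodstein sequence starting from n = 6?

G_0 = 6. HB_2(6) = 2^2 + 2. Bump = 30. G_1 = 29.
G_1 = 29. HB_3(29) = 3^3 + 2. Bump = 258. G_2 = 257.
G_2 = 257. HB_4(257) = 4^4 + 1. Bump = 3126. G_3 = 3125.
G_3 = 3125. HB_5(3125) = 5^5. Bump = 46656. G_4 = 46655.

3125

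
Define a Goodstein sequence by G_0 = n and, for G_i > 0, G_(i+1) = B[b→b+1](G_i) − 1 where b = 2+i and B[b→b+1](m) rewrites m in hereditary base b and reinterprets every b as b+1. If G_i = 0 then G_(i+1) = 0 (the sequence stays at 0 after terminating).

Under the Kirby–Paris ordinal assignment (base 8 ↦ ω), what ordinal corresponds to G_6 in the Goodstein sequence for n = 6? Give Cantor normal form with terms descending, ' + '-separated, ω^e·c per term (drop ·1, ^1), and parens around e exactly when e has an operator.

ω^5·5 + ω^4·5 + ω^3·5 + ω^2·5 + ω·5 + 3

[0] 6 ≡ 2^2 + 2 (base 2). Lift 3: 30. −1: 29.
[1] 29 ≡ 3^3 + 2 (base 3). Lift 4: 258. −1: 257.
[2] 257 ≡ 4^4 + 1 (base 4). Lift 5: 3126. −1: 3125.
[3] 3125 ≡ 5^5 (base 5). Lift 6: 46656. −1: 46655.
[4] 46655 ≡ 5·6^5 + 5·6^4 + 5·6^3 + 5·6^2 + 5·6 + 5 (base 6). Lift 7: 98040. −1: 98039.
[5] 98039 ≡ 5·7^5 + 5·7^4 + 5·7^3 + 5·7^2 + 5·7 + 4 (base 7). Lift 8: 187244. −1: 187243.
[6] 187243 ≡ 5·8^5 + 5·8^4 + 5·8^3 + 5·8^2 + 5·8 + 3 (base 8). Lift 9: 332148. −1: 332147.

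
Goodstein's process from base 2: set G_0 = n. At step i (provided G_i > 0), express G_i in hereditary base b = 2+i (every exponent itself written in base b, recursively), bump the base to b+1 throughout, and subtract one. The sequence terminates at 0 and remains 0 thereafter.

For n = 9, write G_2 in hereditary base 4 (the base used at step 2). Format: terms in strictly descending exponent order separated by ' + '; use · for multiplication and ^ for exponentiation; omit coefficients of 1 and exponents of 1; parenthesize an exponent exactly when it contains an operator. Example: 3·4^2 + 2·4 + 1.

9 —HB2→ 2^(2 + 1) + 1 —bump→ 3^(3 + 1) + 1 = 82 —(−1)→ 81
81 —HB3→ 3^(3 + 1) —bump→ 4^(4 + 1) = 1024 —(−1)→ 1023

3·4^4 + 3·4^3 + 3·4^2 + 3·4 + 3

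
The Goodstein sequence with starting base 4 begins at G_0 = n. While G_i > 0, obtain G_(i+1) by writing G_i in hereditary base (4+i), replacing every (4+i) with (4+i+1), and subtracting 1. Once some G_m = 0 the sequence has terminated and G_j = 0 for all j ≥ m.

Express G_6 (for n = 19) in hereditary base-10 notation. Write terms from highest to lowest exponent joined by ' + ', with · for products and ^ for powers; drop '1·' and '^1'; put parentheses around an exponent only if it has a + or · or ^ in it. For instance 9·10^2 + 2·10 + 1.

7·10 + 5

[0] 19 ≡ 4^2 + 3 (base 4). Lift 5: 28. −1: 27.
[1] 27 ≡ 5^2 + 2 (base 5). Lift 6: 38. −1: 37.
[2] 37 ≡ 6^2 + 1 (base 6). Lift 7: 50. −1: 49.
[3] 49 ≡ 7^2 (base 7). Lift 8: 64. −1: 63.
[4] 63 ≡ 7·8 + 7 (base 8). Lift 9: 70. −1: 69.
[5] 69 ≡ 7·9 + 6 (base 9). Lift 10: 76. −1: 75.
[6] 75 ≡ 7·10 + 5 (base 10). Lift 11: 82. −1: 81.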